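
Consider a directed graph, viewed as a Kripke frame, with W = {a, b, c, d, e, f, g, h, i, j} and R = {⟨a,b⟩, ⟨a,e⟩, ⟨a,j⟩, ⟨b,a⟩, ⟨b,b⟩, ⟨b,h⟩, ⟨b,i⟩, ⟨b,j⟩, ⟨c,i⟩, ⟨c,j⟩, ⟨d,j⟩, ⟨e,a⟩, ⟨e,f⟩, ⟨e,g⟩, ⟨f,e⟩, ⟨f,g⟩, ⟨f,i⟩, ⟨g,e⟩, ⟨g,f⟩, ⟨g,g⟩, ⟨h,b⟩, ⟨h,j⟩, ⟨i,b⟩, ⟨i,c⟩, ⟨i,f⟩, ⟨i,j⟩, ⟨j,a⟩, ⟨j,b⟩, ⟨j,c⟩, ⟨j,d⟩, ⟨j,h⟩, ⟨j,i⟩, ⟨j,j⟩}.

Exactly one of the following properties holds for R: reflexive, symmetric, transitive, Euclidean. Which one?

symmetric

Reflexive: no — a is not related to itself.
Symmetric: yes — every pair in R has its reverse in R.
Transitive: no — a R b and b R h, but not a R h.
Euclidean: no — a R b and a R e, but not b R e.
Only symmetric holds.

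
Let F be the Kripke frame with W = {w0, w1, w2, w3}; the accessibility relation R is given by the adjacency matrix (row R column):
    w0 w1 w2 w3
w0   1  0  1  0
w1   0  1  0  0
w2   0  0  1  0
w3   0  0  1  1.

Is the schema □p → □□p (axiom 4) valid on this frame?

The schema 4 characterises exactly the transitive frames.
Transitive: yes — every two-step R-path is closed by a direct edge.

Yes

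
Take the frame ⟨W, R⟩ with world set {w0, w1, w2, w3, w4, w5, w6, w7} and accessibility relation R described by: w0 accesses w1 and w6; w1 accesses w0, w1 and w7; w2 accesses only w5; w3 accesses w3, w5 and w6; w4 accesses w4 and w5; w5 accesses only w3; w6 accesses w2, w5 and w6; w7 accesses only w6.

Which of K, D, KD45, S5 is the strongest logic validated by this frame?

Serial (axiom D): yes — every world has a successor (e.g. w0 R w1).
Euclidean (axiom 5): no — w0 R w1 and w0 R w6, but not w1 R w6.
Transitive (axiom 4): no — w0 R w1 and w1 R w7, but not w0 R w7.
Reflexive (axiom T): no — w0 is not related to itself.
So F validates K, D; KD45 would additionally require R to be Euclidean and transitive. The strongest is D.

D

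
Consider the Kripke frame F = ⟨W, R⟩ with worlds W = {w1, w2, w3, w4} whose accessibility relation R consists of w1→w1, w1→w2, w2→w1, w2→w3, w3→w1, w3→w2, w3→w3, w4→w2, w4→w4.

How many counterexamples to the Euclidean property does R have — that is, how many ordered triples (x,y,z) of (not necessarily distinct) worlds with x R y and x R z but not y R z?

Enumerating: (w1,w2,w2), (w2,w1,w3), (w3,w1,w3), (w3,w2,w2), (w4,w2,w2), (w4,w2,w4).

6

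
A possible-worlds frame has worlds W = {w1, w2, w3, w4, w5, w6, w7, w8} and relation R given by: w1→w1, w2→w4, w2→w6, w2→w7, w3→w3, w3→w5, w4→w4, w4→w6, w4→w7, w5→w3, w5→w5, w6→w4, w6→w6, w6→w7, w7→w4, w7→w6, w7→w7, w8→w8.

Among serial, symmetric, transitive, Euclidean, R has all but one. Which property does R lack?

symmetric

Serial: yes — every world has a successor (e.g. w1 R w1).
Symmetric: no — w2 R w4 but not w4 R w2.
Transitive: yes — every two-step R-path is closed by a direct edge.
Euclidean: yes — any two successors of a common world are R-related.
Only symmetric fails.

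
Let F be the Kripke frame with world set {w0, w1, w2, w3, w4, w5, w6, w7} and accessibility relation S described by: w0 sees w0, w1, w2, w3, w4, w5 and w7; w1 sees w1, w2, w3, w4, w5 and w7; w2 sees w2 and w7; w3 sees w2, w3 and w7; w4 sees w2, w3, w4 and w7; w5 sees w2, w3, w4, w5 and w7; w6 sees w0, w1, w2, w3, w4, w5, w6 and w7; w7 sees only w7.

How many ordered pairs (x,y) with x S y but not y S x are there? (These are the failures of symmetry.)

28

Enumerating: (w0,w1), (w0,w2), (w0,w3), (w0,w4), (w0,w5), (w0,w7), (w1,w2), (w1,w3), (w1,w4), (w1,w5), (w1,w7), (w2,w7), … and 16 more.
Total: 28.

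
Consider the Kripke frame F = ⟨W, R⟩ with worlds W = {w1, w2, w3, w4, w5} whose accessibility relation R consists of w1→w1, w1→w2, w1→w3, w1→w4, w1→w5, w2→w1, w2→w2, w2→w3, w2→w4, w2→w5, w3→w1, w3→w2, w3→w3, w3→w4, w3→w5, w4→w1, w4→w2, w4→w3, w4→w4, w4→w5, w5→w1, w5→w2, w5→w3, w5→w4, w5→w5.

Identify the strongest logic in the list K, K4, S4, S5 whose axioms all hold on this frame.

S5

Transitive (axiom 4): yes — every two-step R-path is closed by a direct edge.
Reflexive (axiom T): yes — every world is R-related to itself.
Euclidean (axiom 5): yes — any two successors of a common world are R-related.
So F validates K, K4, S4, S5. The strongest is S5.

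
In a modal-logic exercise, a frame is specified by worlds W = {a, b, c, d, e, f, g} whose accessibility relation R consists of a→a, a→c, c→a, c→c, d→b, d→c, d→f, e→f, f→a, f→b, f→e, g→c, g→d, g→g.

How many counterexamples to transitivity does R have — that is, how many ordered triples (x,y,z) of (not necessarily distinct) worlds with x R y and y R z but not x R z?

11

Enumerating: (d,c,a), (d,f,a), (d,f,e), (e,f,a), (e,f,b), (e,f,e), (f,a,c), (f,e,f), (g,c,a), (g,d,b), (g,d,f).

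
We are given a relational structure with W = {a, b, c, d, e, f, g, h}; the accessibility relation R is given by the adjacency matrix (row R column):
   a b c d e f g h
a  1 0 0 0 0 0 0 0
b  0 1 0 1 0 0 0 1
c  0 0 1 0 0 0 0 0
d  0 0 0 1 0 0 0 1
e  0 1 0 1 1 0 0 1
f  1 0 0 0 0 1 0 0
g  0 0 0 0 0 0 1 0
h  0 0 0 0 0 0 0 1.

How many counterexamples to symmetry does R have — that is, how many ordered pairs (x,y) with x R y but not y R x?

Enumerating: (b,d), (b,h), (d,h), (e,b), (e,d), (e,h), (f,a).

7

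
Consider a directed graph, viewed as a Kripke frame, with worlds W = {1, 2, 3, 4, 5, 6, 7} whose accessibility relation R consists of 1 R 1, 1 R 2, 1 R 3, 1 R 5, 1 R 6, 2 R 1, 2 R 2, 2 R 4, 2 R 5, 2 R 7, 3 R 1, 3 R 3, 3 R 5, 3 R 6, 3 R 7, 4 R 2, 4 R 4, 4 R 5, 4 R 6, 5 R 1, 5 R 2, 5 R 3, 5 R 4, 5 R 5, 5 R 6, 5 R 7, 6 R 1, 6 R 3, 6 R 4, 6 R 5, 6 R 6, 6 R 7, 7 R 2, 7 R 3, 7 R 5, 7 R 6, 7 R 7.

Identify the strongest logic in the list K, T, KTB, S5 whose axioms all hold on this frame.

KTB

Reflexive (axiom T): yes — every world is R-related to itself.
Symmetric (axiom B): yes — every pair in R has its reverse in R.
Euclidean (axiom 5): no — 1 R 2 and 1 R 3, but not 2 R 3.
So F validates K, T, KTB; S5 would additionally require R to be Euclidean. The strongest is KTB.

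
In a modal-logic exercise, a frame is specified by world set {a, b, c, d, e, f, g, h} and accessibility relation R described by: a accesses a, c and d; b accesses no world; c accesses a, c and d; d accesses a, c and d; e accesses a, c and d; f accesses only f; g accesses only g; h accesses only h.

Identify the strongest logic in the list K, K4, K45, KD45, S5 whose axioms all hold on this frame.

Transitive (axiom 4): yes — every two-step R-path is closed by a direct edge.
Euclidean (axiom 5): yes — any two successors of a common world are R-related.
Serial (axiom D): no — b has no R-successor.
Reflexive (axiom T): no — b is not related to itself.
So F validates K, K4, K45; KD45 would additionally require R to be serial. The strongest is K45.

K45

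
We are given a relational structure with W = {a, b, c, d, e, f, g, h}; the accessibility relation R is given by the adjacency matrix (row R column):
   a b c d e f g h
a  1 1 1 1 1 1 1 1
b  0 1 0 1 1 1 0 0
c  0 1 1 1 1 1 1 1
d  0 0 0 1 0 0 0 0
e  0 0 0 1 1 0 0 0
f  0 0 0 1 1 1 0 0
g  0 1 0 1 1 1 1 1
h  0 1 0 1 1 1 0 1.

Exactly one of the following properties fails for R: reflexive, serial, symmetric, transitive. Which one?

symmetric

Reflexive: yes — every world is R-related to itself.
Serial: yes — every world has a successor (e.g. a R a).
Symmetric: no — a R b but not b R a.
Transitive: yes — every two-step R-path is closed by a direct edge.
Only symmetric fails.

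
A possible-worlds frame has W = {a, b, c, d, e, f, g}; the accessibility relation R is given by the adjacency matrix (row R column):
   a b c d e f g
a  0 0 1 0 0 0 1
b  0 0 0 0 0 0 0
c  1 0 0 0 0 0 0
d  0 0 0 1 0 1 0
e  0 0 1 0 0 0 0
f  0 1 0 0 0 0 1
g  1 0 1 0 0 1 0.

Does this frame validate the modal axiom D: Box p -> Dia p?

Axiom D corresponds to the accessibility relation being serial.
Serial: no — b has no R-successor.

No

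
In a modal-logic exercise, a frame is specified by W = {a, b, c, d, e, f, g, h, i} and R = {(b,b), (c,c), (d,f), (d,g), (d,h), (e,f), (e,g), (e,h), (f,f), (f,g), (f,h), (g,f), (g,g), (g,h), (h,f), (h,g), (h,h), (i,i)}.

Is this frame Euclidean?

Euclidean: yes — any two successors of a common world are R-related.

Yes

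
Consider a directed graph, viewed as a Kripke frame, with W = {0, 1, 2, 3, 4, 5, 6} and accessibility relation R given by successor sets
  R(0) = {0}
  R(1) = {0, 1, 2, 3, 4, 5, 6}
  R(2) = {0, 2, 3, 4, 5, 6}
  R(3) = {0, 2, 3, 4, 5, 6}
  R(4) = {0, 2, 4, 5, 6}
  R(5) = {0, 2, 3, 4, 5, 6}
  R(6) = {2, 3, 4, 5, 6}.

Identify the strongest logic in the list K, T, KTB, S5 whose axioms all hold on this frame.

Reflexive (axiom T): yes — every world is R-related to itself.
Symmetric (axiom B): no — 1 R 0 but not 0 R 1.
Euclidean (axiom 5): no — 1 R 0 and 1 R 2, but not 0 R 2.
So F validates K, T; KTB would additionally require R to be symmetric. The strongest is T.

T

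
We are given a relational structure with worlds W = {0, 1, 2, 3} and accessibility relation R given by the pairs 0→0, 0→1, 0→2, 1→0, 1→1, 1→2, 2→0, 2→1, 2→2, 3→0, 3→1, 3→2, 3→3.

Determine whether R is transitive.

Yes

Transitive: yes — every two-step R-path is closed by a direct edge.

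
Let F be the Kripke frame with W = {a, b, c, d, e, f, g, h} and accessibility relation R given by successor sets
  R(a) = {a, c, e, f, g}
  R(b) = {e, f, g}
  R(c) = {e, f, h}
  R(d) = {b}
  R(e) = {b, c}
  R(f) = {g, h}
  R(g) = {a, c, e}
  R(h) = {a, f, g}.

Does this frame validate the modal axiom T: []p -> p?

Axiom T corresponds to the accessibility relation being reflexive.
Reflexive: no — b is not related to itself.

No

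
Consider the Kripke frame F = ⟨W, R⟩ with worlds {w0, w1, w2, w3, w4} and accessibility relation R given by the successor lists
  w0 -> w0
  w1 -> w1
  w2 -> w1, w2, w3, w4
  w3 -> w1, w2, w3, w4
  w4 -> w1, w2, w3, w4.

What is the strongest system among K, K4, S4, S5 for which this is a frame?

S4

Transitive (axiom 4): yes — every two-step R-path is closed by a direct edge.
Reflexive (axiom T): yes — every world is R-related to itself.
Euclidean (axiom 5): no — w2 R w1 and w2 R w3, but not w1 R w3.
So F validates K, K4, S4; S5 would additionally require R to be Euclidean. The strongest is S4.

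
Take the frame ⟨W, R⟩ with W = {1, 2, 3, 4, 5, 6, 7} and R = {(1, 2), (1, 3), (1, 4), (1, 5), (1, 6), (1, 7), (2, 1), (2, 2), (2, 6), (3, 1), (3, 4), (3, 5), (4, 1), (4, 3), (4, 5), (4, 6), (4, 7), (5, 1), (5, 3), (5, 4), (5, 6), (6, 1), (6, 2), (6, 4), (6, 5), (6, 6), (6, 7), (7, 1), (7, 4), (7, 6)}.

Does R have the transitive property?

No

Transitive: no — 2 R 1 and 1 R 3, but not 2 R 3.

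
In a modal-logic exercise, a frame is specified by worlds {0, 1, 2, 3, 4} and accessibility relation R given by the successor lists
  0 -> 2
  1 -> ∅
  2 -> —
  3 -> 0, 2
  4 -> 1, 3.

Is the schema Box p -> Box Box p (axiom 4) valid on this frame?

By correspondence theory, 4 is valid on a frame iff R is transitive.
Transitive: no — 4 R 3 and 3 R 0, but not 4 R 0.

No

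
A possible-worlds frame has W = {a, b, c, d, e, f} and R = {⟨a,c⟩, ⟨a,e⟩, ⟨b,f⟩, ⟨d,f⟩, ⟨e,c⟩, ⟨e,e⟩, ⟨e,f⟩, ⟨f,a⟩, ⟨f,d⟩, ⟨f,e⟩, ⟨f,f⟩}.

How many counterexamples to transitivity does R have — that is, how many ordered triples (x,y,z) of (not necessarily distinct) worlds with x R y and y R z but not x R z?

11

Enumerating: (a,e,f), (b,f,a), (b,f,d), (b,f,e), (d,f,a), (d,f,d), (d,f,e), (e,f,a), (e,f,d), (f,a,c), (f,e,c).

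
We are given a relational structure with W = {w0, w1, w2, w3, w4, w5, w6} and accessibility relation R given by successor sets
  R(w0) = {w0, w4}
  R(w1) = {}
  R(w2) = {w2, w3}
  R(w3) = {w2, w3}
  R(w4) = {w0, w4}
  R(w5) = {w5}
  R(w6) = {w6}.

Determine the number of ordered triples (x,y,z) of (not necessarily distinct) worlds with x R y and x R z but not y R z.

R is Euclidean; there are no such tuples.

0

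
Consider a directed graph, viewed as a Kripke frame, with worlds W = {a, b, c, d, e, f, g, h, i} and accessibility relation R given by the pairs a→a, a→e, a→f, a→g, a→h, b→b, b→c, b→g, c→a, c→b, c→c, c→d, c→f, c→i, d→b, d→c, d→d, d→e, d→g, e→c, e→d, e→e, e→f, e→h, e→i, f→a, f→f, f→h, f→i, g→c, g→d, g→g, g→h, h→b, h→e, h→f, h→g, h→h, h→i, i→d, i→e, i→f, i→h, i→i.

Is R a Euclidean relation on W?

Euclidean: no — a R e and a R g, but not e R g.

No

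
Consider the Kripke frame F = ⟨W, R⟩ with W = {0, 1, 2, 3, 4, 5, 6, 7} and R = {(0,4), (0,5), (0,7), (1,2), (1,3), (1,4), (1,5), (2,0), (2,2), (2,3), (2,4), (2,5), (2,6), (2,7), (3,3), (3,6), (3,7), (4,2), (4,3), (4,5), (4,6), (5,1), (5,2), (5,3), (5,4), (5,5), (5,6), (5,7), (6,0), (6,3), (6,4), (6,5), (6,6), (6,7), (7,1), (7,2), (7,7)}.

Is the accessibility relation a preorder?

Reflexive: no — 0 is not related to itself.
Transitive: no — 0 R 4 and 4 R 2, but not 0 R 2.
So R is not a preorder.

No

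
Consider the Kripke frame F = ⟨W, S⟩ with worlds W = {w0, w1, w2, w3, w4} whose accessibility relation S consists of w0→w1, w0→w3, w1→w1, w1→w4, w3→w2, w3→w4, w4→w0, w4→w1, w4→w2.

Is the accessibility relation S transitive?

No

Transitive: no — w0 S w1 and w1 S w4, but not w0 S w4.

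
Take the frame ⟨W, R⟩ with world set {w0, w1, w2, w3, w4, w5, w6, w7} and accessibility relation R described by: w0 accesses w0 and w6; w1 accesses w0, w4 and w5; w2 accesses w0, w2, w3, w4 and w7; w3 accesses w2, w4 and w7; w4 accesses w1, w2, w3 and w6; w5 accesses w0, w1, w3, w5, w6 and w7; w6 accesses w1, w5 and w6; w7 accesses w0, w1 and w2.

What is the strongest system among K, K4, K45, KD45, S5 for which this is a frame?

Transitive (axiom 4): no — w0 R w6 and w6 R w1, but not w0 R w1.
Euclidean (axiom 5): no — w1 R w0 and w1 R w4, but not w0 R w4.
Serial (axiom D): yes — every world has a successor (e.g. w0 R w0).
Reflexive (axiom T): no — w1 is not related to itself.
So F validates K; K4 would additionally require R to be transitive. The strongest is K.

K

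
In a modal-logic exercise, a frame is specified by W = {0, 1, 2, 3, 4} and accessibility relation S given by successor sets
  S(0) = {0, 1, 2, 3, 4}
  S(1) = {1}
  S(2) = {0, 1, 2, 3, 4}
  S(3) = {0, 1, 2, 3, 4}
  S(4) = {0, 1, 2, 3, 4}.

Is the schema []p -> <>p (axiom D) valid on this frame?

Yes

By correspondence theory, D is valid on a frame iff S is serial.
Serial: yes — every world has a successor (e.g. 0 S 0).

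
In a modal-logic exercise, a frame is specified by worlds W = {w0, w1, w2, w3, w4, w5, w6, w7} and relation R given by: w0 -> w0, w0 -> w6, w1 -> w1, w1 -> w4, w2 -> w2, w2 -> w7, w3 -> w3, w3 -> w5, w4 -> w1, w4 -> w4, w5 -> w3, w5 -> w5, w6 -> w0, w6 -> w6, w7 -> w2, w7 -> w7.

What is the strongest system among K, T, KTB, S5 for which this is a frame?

Reflexive (axiom T): yes — every world is R-related to itself.
Symmetric (axiom B): yes — every pair in R has its reverse in R.
Euclidean (axiom 5): yes — any two successors of a common world are R-related.
So F validates K, T, KTB, S5. The strongest is S5.

S5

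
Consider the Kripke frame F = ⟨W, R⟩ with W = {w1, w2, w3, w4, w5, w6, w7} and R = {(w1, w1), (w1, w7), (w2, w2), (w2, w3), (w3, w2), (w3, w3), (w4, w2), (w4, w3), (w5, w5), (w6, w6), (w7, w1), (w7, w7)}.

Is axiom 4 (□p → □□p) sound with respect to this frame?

Axiom 4 corresponds to the accessibility relation being transitive.
Transitive: yes — every two-step R-path is closed by a direct edge.

Yes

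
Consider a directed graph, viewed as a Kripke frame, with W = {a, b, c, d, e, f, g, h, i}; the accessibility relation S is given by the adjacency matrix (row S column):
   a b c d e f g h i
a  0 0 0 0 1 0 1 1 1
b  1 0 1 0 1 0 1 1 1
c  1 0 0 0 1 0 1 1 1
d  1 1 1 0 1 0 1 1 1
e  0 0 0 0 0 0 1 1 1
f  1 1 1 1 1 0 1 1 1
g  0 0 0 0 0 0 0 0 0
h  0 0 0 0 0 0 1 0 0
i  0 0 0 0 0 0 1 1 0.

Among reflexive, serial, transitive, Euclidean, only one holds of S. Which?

transitive

Reflexive: no — a is not related to itself.
Serial: no — g has no S-successor.
Transitive: yes — every two-step S-path is closed by a direct edge.
Euclidean: no — a S g and a S e, but not g S e.
Only transitive holds.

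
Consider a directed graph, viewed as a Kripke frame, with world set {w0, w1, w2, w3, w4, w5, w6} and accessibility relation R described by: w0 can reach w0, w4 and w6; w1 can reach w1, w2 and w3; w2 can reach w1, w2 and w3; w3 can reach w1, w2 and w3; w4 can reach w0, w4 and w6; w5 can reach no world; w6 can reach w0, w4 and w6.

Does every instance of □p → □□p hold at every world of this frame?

Yes

The schema 4 characterises exactly the transitive frames.
Transitive: yes — every two-step R-path is closed by a direct edge.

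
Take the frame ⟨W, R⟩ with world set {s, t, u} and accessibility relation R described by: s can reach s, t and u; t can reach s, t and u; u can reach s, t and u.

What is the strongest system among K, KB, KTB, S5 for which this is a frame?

S5

Symmetric (axiom B): yes — every pair in R has its reverse in R.
Reflexive (axiom T): yes — every world is R-related to itself.
Euclidean (axiom 5): yes — any two successors of a common world are R-related.
So F validates K, KB, KTB, S5. The strongest is S5.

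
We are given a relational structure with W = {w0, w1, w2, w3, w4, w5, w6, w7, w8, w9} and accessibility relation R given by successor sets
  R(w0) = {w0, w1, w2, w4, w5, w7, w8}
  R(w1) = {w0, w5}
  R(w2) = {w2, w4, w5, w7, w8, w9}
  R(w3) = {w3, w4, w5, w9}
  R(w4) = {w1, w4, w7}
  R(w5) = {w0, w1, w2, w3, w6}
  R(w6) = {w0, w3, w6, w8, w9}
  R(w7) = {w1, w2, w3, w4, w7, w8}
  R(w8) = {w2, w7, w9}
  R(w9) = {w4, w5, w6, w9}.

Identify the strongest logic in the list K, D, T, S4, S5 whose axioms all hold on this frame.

D

Serial (axiom D): yes — every world has a successor (e.g. w0 R w0).
Reflexive (axiom T): no — w1 is not related to itself.
Transitive (axiom 4): no — w0 R w2 and w2 R w9, but not w0 R w9.
Euclidean (axiom 5): no — w0 R w1 and w0 R w2, but not w1 R w2.
So F validates K, D; T would additionally require R to be reflexive. The strongest is D.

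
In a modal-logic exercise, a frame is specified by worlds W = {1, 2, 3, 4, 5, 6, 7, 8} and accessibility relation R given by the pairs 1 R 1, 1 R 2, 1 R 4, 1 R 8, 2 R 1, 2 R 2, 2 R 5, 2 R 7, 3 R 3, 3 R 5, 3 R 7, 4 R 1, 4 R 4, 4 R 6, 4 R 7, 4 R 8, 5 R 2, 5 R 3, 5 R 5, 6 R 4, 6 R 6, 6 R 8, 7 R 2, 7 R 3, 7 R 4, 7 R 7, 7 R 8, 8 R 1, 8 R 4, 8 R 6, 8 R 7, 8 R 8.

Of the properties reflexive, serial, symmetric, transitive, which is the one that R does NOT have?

Reflexive: yes — every world is R-related to itself.
Serial: yes — every world has a successor (e.g. 1 R 1).
Symmetric: yes — every pair in R has its reverse in R.
Transitive: no — 1 R 2 and 2 R 5, but not 1 R 5.
Only transitive fails.

transitive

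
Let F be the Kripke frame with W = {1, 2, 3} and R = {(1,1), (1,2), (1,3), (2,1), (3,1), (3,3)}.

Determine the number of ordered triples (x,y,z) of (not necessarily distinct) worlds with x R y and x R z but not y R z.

3

Enumerating: (1,2,2), (1,2,3), (1,3,2).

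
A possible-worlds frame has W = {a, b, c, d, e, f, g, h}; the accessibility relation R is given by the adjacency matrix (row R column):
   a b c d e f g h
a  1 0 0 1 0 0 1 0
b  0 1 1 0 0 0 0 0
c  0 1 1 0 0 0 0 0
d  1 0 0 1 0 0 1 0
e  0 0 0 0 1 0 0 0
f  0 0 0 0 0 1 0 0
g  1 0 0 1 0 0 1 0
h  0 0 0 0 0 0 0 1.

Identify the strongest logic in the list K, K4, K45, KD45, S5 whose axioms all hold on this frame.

Transitive (axiom 4): yes — every two-step R-path is closed by a direct edge.
Euclidean (axiom 5): yes — any two successors of a common world are R-related.
Serial (axiom D): yes — every world has a successor (e.g. a R a).
Reflexive (axiom T): yes — every world is R-related to itself.
So F validates K, K4, K45, KD45, S5. The strongest is S5.

S5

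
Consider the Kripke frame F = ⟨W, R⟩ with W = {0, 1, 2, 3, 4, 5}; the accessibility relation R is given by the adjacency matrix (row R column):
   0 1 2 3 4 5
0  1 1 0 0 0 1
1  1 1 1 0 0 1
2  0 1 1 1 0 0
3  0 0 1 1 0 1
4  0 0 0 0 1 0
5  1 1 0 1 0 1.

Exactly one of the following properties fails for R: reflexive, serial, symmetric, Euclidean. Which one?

Euclidean

Reflexive: yes — every world is R-related to itself.
Serial: yes — every world has a successor (e.g. 0 R 0).
Symmetric: yes — every pair in R has its reverse in R.
Euclidean: no — 1 R 0 and 1 R 2, but not 0 R 2.
Only Euclidean fails.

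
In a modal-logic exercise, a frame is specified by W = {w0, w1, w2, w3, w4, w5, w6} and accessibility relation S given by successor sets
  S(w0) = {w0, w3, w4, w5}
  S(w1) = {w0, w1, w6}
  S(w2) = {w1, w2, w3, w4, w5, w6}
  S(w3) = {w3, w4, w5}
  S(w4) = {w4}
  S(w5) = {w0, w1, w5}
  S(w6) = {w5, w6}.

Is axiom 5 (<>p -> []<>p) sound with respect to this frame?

Axiom 5 corresponds to the accessibility relation being Euclidean.
Euclidean: no — w0 S w4 and w0 S w3, but not w4 S w3.

No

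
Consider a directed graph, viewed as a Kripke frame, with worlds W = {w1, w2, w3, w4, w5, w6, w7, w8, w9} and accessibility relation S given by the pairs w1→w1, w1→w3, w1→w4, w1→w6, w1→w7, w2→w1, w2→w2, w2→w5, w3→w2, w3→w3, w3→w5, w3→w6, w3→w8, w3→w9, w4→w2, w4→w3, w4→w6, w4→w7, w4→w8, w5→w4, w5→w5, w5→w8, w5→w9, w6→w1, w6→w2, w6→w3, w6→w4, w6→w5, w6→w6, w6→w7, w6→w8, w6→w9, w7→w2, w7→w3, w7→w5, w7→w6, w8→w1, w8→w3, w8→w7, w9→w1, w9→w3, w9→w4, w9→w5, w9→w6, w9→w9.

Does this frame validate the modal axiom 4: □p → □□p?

The schema 4 characterises exactly the transitive frames.
Transitive: no — w1 S w3 and w3 S w2, but not w1 S w2.

No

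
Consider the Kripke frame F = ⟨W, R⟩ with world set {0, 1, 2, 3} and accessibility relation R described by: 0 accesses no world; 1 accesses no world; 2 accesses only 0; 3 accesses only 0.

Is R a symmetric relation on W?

Symmetric: no — 2 R 0 but not 0 R 2.

No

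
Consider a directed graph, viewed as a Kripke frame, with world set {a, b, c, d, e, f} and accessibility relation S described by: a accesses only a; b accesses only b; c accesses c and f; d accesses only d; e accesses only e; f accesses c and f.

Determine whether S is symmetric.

Symmetric: yes — every pair in S has its reverse in S.

Yes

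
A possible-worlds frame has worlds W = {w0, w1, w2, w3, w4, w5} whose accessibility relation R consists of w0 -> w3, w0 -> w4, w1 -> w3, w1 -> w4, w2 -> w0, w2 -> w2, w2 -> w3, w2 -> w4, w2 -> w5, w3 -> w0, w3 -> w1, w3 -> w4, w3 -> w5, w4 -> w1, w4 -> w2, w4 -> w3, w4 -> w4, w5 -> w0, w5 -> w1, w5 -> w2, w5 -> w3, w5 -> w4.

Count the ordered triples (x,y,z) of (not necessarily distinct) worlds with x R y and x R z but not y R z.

Enumerating: (w0,w3,w3), (w1,w3,w3), (w2,w0,w0), (w2,w0,w2), (w2,w0,w5), (w2,w3,w2), (w2,w3,w3), (w2,w4,w0), (w2,w4,w5), (w2,w5,w5), (w3,w0,w0), (w3,w0,w1), … and 22 more.
Total: 34.

34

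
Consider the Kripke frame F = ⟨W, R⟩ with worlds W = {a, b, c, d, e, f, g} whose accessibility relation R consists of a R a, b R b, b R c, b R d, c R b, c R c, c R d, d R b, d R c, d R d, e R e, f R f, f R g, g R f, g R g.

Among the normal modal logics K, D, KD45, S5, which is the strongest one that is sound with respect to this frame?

S5

Serial (axiom D): yes — every world has a successor (e.g. a R a).
Euclidean (axiom 5): yes — any two successors of a common world are R-related.
Transitive (axiom 4): yes — every two-step R-path is closed by a direct edge.
Reflexive (axiom T): yes — every world is R-related to itself.
So F validates K, D, KD45, S5. The strongest is S5.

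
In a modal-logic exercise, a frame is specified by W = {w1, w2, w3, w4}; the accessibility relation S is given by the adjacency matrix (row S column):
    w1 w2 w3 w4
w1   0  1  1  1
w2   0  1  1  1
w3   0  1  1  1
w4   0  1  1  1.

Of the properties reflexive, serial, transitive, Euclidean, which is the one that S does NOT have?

reflexive

Reflexive: no — w1 is not related to itself.
Serial: yes — every world has a successor (e.g. w1 S w2).
Transitive: yes — every two-step S-path is closed by a direct edge.
Euclidean: yes — any two successors of a common world are S-related.
Only reflexive fails.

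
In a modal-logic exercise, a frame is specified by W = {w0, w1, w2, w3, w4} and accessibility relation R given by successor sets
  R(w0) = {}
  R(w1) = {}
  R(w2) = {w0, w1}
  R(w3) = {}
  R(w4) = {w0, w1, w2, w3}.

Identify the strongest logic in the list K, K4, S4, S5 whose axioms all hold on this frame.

Transitive (axiom 4): yes — every two-step R-path is closed by a direct edge.
Reflexive (axiom T): no — w0 is not related to itself.
Euclidean (axiom 5): no — w2 R w0 and w2 R w1, but not w0 R w1.
So F validates K, K4; S4 would additionally require R to be reflexive. The strongest is K4.

K4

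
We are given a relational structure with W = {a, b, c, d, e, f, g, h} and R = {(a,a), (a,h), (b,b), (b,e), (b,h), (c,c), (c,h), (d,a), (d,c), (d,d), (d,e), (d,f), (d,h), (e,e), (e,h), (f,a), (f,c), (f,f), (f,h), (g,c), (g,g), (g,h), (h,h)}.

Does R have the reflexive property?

Yes

Reflexive: yes — every world is R-related to itself.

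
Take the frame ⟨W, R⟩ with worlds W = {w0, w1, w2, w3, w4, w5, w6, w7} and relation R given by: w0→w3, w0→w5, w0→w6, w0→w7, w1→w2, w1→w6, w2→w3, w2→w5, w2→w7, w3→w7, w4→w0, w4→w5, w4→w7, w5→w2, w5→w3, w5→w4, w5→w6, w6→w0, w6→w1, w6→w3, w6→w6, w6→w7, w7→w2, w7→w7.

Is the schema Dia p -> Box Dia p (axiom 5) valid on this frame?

The schema 5 characterises exactly the Euclidean frames.
Euclidean: no — w0 R w3 and w0 R w5, but not w3 R w5.

No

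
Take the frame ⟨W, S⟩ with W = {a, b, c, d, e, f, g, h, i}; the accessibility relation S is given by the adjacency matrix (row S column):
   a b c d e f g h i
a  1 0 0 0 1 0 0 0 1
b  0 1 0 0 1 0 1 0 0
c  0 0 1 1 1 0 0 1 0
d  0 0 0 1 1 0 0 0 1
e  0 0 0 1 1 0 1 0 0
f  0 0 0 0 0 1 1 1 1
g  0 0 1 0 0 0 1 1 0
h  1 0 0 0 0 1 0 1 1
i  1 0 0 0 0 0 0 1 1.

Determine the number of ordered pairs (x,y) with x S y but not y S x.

Enumerating: (a,e), (b,e), (b,g), (c,d), (c,e), (c,h), (d,i), (e,g), (f,g), (f,i), (g,c), (g,h), (h,a).

13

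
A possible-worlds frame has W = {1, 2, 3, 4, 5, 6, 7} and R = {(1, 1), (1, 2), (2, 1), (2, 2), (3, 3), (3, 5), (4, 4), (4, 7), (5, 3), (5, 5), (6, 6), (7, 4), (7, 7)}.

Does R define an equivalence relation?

Yes

Reflexive: yes — every world is R-related to itself.
Symmetric: yes — every pair in R has its reverse in R.
Transitive: yes — every two-step R-path is closed by a direct edge.
So R is an equivalence relation.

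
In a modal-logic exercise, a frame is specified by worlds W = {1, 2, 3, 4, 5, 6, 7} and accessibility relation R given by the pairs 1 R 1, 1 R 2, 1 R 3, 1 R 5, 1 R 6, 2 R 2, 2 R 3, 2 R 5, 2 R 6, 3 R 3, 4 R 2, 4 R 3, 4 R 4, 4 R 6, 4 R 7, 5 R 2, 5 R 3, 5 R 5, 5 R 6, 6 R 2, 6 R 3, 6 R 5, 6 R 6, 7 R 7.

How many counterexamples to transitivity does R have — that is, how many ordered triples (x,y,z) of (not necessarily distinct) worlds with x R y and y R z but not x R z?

2

Enumerating: (4,2,5), (4,6,5).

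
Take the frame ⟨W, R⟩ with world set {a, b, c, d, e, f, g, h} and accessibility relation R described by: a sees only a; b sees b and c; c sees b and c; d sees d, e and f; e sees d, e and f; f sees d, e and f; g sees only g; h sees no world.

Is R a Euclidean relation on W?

Yes

Euclidean: yes — any two successors of a common world are R-related.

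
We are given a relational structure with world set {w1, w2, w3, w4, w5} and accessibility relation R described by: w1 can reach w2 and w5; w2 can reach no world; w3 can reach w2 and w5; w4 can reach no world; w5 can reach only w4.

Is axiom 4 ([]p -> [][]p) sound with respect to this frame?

By correspondence theory, 4 is valid on a frame iff R is transitive.
Transitive: no — w1 R w5 and w5 R w4, but not w1 R w4.

No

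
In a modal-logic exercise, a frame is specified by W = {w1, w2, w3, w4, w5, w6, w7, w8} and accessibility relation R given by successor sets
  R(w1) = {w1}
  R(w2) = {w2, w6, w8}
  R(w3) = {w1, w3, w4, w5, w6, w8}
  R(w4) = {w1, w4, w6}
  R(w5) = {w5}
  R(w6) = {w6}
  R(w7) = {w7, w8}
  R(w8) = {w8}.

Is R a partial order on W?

Reflexive: yes — every world is R-related to itself.
Transitive: yes — every two-step R-path is closed by a direct edge.
Antisymmetric: yes — no distinct pair is related both ways.
So R is a partial order.

Yes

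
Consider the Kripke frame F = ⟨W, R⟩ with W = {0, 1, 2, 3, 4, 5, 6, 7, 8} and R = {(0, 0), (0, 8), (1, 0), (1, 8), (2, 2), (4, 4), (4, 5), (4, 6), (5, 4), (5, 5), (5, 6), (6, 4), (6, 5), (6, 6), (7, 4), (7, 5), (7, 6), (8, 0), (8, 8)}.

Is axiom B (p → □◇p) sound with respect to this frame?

The schema B characterises exactly the symmetric frames.
Symmetric: no — 1 R 0 but not 0 R 1.

No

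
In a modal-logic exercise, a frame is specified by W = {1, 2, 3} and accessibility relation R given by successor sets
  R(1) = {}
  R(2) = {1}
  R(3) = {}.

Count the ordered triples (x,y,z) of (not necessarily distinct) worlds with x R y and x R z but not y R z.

Enumerating: (2,1,1).

1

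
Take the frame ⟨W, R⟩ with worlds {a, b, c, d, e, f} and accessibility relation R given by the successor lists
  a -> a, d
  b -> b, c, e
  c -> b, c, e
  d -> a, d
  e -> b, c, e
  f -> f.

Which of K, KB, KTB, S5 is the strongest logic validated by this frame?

S5

Symmetric (axiom B): yes — every pair in R has its reverse in R.
Reflexive (axiom T): yes — every world is R-related to itself.
Euclidean (axiom 5): yes — any two successors of a common world are R-related.
So F validates K, KB, KTB, S5. The strongest is S5.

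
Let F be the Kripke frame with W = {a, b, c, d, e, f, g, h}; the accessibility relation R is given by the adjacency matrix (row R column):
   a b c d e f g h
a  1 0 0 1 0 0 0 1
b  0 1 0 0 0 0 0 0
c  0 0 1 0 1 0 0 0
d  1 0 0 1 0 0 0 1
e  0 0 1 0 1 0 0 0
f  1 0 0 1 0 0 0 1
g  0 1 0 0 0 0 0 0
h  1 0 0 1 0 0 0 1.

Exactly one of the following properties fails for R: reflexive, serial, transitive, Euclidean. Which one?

Reflexive: no — f is not related to itself.
Serial: yes — every world has a successor (e.g. a R a).
Transitive: yes — every two-step R-path is closed by a direct edge.
Euclidean: yes — any two successors of a common world are R-related.
Only reflexive fails.

reflexive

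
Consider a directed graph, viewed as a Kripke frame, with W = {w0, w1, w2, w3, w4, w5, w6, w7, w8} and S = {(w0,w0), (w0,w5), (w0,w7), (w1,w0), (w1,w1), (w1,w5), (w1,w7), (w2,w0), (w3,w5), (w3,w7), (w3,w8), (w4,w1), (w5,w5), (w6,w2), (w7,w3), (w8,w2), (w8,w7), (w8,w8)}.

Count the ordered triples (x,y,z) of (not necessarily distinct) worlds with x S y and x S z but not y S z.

27

Enumerating: (w0,w5,w0), (w0,w5,w7), (w0,w7,w0), (w0,w7,w5), (w0,w7,w7), (w1,w0,w1), (w1,w5,w0), (w1,w5,w1), (w1,w5,w7), (w1,w7,w0), (w1,w7,w1), (w1,w7,w5), … and 15 more.
Total: 27.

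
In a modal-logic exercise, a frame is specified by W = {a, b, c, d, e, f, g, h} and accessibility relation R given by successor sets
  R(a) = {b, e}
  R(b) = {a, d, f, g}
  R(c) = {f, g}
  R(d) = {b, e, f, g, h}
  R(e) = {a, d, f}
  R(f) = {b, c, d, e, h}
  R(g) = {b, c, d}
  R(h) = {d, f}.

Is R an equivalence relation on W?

Reflexive: no — a is not related to itself.
Symmetric: yes — every pair in R has its reverse in R.
Transitive: no — a R b and b R d, but not a R d.
So R is not an equivalence relation.

No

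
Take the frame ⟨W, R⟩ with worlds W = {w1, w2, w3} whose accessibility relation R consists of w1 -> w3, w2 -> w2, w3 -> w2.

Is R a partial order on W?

Reflexive: no — w1 is not related to itself.
Transitive: no — w1 R w3 and w3 R w2, but not w1 R w2.
Antisymmetric: yes — no distinct pair is related both ways.
So R is not a partial order.

No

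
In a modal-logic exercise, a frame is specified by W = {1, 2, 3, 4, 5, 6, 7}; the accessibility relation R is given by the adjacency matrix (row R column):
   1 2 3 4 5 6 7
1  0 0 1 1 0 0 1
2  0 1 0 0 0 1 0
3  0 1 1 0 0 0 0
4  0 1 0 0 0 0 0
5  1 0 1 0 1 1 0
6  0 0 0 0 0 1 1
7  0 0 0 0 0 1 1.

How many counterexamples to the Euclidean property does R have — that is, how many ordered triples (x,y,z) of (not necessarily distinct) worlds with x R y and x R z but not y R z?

18

Enumerating: (1,3,4), (1,3,7), (1,4,3), (1,4,4), (1,4,7), (1,7,3), (1,7,4), (2,6,2), (3,2,3), (5,1,1), (5,1,5), (5,1,6), (5,3,1), (5,3,5), (5,3,6), (5,6,1), (5,6,3), (5,6,5).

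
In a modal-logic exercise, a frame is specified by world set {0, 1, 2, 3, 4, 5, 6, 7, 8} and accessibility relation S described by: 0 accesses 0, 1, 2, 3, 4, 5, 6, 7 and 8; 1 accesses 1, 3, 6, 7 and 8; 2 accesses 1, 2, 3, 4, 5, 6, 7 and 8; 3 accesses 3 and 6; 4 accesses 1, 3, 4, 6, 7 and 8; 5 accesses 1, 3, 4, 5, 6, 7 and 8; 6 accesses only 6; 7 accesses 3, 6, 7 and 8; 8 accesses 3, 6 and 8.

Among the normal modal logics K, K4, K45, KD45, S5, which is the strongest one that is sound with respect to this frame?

K4

Transitive (axiom 4): yes — every two-step S-path is closed by a direct edge.
Euclidean (axiom 5): no — 0 S 1 and 0 S 2, but not 1 S 2.
Serial (axiom D): yes — every world has a successor (e.g. 0 S 0).
Reflexive (axiom T): yes — every world is S-related to itself.
So F validates K, K4; K45 would additionally require S to be Euclidean. The strongest is K4.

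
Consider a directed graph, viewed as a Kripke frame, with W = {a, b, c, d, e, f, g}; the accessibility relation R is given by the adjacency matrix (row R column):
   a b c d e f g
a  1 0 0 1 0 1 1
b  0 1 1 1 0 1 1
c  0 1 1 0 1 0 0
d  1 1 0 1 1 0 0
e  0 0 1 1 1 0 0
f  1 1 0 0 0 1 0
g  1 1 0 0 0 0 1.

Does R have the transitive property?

No

Transitive: no — a R d and d R b, but not a R b.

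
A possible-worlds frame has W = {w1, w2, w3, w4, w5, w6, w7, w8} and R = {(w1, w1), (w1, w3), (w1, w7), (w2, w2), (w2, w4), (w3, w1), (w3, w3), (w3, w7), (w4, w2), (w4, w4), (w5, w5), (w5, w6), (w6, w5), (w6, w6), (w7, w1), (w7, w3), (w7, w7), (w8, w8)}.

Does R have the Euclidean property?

Yes

Euclidean: yes — any two successors of a common world are R-related.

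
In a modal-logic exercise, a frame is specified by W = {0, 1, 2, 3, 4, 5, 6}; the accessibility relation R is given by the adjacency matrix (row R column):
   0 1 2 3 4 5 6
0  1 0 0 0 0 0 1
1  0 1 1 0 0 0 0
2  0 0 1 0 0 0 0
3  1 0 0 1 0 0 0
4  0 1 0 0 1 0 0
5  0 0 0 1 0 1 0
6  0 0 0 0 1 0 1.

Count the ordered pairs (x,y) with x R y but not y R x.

6

Enumerating: (0,6), (1,2), (3,0), (4,1), (5,3), (6,4).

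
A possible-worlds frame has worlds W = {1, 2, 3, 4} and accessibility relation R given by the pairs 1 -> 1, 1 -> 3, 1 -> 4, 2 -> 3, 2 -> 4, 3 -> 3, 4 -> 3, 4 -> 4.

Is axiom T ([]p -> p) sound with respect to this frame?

No

By correspondence theory, T is valid on a frame iff R is reflexive.
Reflexive: no — 2 is not related to itself.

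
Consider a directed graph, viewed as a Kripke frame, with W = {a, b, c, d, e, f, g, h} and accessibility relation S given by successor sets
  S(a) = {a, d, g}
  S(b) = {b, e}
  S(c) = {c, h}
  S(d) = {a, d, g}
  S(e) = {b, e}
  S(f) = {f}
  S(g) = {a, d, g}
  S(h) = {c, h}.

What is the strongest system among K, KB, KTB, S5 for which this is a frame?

S5

Symmetric (axiom B): yes — every pair in S has its reverse in S.
Reflexive (axiom T): yes — every world is S-related to itself.
Euclidean (axiom 5): yes — any two successors of a common world are S-related.
So F validates K, KB, KTB, S5. The strongest is S5.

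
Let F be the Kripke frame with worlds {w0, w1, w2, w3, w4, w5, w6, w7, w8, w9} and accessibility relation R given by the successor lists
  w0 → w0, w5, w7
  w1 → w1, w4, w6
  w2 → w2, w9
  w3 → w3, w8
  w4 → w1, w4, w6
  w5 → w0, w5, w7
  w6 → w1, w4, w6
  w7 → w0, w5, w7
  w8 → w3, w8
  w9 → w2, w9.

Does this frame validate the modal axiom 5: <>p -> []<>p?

Axiom 5 corresponds to the accessibility relation being Euclidean.
Euclidean: yes — any two successors of a common world are R-related.

Yes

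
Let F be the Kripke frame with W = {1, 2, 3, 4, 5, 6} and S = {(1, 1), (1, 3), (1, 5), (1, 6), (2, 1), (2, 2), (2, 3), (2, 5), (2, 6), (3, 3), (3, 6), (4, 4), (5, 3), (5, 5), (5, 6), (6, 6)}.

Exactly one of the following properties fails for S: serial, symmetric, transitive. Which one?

Serial: yes — every world has a successor (e.g. 1 S 1).
Symmetric: no — 1 S 3 but not 3 S 1.
Transitive: yes — every two-step S-path is closed by a direct edge.
Only symmetric fails.

symmetric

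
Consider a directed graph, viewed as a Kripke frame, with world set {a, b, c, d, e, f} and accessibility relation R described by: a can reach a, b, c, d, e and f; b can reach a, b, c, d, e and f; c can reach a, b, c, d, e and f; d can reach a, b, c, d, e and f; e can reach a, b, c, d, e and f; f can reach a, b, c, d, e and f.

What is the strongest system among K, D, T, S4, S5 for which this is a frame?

S5

Serial (axiom D): yes — every world has a successor (e.g. a R a).
Reflexive (axiom T): yes — every world is R-related to itself.
Transitive (axiom 4): yes — every two-step R-path is closed by a direct edge.
Euclidean (axiom 5): yes — any two successors of a common world are R-related.
So F validates K, D, T, S4, S5. The strongest is S5.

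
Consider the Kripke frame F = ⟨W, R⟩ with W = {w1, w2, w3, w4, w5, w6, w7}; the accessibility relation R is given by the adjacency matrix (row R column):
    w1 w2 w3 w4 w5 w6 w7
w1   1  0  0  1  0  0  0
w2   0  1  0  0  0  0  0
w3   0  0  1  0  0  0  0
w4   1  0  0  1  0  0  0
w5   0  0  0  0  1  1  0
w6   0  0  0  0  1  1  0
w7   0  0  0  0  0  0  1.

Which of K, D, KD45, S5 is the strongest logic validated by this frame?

Serial (axiom D): yes — every world has a successor (e.g. w1 R w1).
Euclidean (axiom 5): yes — any two successors of a common world are R-related.
Transitive (axiom 4): yes — every two-step R-path is closed by a direct edge.
Reflexive (axiom T): yes — every world is R-related to itself.
So F validates K, D, KD45, S5. The strongest is S5.

S5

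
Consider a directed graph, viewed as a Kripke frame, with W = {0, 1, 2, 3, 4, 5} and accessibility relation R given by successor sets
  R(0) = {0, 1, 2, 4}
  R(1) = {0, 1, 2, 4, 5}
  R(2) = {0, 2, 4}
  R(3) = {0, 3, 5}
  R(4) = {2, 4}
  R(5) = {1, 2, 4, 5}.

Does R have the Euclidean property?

No

Euclidean: no — 0 R 2 and 0 R 1, but not 2 R 1.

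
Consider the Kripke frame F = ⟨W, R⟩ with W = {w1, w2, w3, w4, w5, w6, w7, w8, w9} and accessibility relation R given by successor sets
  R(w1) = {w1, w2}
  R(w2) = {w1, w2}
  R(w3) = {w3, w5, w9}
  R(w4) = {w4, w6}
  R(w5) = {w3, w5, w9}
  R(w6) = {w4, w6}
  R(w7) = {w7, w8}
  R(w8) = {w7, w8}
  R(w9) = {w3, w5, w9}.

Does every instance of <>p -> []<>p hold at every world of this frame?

By correspondence theory, 5 is valid on a frame iff R is Euclidean.
Euclidean: yes — any two successors of a common world are R-related.

Yes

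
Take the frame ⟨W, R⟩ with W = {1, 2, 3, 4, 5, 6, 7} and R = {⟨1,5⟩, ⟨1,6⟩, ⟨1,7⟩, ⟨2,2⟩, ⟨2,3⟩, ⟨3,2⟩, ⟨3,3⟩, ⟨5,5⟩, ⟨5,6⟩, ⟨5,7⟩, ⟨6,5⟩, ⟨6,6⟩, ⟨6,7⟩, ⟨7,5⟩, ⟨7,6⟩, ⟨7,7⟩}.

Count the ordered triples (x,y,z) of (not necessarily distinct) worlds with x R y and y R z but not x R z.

0

R is transitive; there are no such tuples.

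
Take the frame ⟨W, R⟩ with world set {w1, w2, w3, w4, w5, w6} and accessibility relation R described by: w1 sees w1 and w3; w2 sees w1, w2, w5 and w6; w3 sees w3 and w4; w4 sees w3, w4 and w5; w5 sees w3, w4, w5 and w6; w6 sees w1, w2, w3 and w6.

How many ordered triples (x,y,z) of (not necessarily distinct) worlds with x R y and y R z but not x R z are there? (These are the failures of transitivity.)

Enumerating: (w1,w3,w4), (w2,w1,w3), (w2,w5,w3), (w2,w5,w4), (w2,w6,w3), (w3,w4,w5), (w4,w5,w6), (w5,w6,w1), (w5,w6,w2), (w6,w2,w5), (w6,w3,w4).

11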